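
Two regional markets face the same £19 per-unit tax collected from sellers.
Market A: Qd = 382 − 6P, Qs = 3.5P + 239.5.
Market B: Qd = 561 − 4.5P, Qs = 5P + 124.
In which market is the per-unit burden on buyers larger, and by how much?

Market A: pre-tax P* = £15, Q* = 292; post-tax Q = 250; per-unit burden on buyers = £7.
Market B: pre-tax P* = £46, Q* = 354; post-tax Q = 309; per-unit burden on buyers = £10.
Difference: £7 vs £10 → market B is larger by £3.

Market B, by £3.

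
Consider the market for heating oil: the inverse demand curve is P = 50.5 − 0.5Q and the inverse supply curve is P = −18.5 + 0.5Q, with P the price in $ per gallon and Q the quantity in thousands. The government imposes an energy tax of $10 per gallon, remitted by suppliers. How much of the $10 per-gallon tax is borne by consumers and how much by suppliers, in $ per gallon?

Consumers bear $5 per gallon; suppliers bear $5 per gallon.

Inverting to Q(P) form: Qd = 101 − 2P; Qs = 2P + 37.
Without the tax, 101 − 2P = 2P + 37 gives 4P = 64, so P* = $16 and Q* = 69.
With the tax collected from suppliers, supply shifts: Qs = 2(P − 10) + 37.
Solving gives Q = 59 with consumers paying $21 and suppliers receiving $11 (the $10 wedge).
Burden on consumers: $5; on suppliers: $5. (They sum to $10.)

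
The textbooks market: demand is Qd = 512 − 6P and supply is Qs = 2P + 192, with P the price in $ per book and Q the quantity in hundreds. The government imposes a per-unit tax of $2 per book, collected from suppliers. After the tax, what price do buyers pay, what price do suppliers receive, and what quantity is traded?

Buyers pay $40.5; suppliers receive $38.5; quantity = 269.

Before the tax: set 512 − 6P = 2P + 192 → P* = $40, Q* = 272.
With the tax collected from suppliers, supply shifts: Qs = 2(P − 2) + 192.
New equilibrium: buyers pay $40.5, suppliers receive $38.5, Q = 269. (Wedge: Pb − Ps = 2.)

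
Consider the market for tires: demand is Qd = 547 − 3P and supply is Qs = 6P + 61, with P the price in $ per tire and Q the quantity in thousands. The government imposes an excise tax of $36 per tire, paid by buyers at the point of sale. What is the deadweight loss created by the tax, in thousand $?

Without the tax, 547 − 3P = 6P + 61 gives 9P = 486, so P* = $54 and Q* = 385.
With the tax collected from buyers, demand (in seller-price terms) shifts: Qd = 547 − 3(P + 36).
New equilibrium: buyers pay $78, sellers receive $42, Q = 313. (Wedge: Pb − Ps = 36.)
Quantity falls by |ΔQ| = |385 − 313| = 72.
DWL = ½ · t · |ΔQ| = ½ · 36 · 72 = $1296.

Deadweight loss = $1296 thousand.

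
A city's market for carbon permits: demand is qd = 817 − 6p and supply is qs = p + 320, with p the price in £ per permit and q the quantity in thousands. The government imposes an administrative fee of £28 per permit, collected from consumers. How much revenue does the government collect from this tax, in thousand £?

Before the tax: set 817 − 6p = p + 320 → p* = £71, q* = 391.
With the tax collected from consumers, demand (in seller-price terms) shifts: qd = 817 − 6(p + 28).
New equilibrium: consumers pay £75, sellers receive £47, q = 367. (Wedge: pb − ps = 28.)
Revenue = t · Q = 28 · 367 = £10276.

Tax revenue = £10276 thousand.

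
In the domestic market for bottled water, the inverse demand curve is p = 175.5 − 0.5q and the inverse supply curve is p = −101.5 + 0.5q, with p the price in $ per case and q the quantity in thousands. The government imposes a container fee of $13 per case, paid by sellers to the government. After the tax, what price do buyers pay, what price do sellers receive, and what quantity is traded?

Inverting to q(p) form: qd = 351 − 2p; qs = 2p + 203.
Before the tax: set 351 − 2p = 2p + 203 → p* = $37, q* = 277.
With the tax collected from sellers, supply shifts: qs = 2(p − 13) + 203.
New equilibrium: buyers pay $43.5, sellers receive $30.5, q = 264. (Wedge: pb − ps = 13.)

Buyers pay $43.5; sellers receive $30.5; quantity = 264.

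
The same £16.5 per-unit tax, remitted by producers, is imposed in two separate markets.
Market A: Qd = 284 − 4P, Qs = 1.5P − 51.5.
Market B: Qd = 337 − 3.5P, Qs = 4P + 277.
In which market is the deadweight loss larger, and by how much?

Market A: pre-tax P* = £61, Q* = 40; post-tax Q = 22; deadweight loss = £148.5.
Market B: pre-tax P* = £8, Q* = 309; post-tax Q = 278.2; deadweight loss = £254.1.
Difference: £148.5 vs £254.1 → market B is larger by £105.6.

Market B, by £105.6.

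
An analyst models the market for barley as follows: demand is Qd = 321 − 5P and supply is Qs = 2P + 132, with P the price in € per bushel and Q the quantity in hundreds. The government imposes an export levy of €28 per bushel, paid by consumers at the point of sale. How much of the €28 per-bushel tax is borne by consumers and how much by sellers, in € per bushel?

Before the tax: set 321 − 5P = 2P + 132 → P* = €27, Q* = 186.
With the tax collected from consumers, demand (in seller-price terms) shifts: Qd = 321 − 5(P + 28).
Solving gives Q = 146 with consumers paying €35 and sellers receiving €7 (the €28 wedge).
Burden on consumers: €8; on sellers: €20. (They sum to €28.)
The less price-elastic side of the market bears the larger share of a per-unit tax.

Consumers bear €8 per bushel; sellers bear €20 per bushel.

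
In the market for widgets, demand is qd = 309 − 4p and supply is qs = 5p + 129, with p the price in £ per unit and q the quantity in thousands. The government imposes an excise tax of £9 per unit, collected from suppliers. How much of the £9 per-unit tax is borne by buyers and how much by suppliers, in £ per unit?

Before the tax: set 309 − 4p = 5p + 129 → p* = £20, q* = 229.
With the tax collected from suppliers, supply shifts: qs = 5(p − 9) + 129.
Solving gives q = 209 with buyers paying £25 and suppliers receiving £16 (the £9 wedge).
Burden on buyers: £5; on suppliers: £4. (They sum to £9.)

Buyers bear £5 per unit; suppliers bear £4 per unit.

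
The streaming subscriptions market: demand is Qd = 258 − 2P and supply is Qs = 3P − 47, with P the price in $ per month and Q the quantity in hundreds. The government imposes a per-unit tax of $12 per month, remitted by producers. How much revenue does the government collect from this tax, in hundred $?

Tax revenue = $1459.2 hundred.

Before the tax: set 258 − 2P = 3P − 47 → P* = $61, Q* = 136.
With the tax collected from producers, supply shifts: Qs = 3(P − 12) − 47.
Solving gives Q = 121.6 with consumers paying $68.2 and producers receiving $56.2 (the $12 wedge).
Revenue = t · Q = 12 · 121.6 = $1459.2.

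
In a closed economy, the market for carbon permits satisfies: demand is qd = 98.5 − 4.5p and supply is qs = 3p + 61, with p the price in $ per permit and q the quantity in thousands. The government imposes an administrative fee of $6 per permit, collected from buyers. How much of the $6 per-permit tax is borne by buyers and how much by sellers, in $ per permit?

Before the tax: set 98.5 − 4.5p = 3p + 61 → p* = $5, q* = 76.
With the tax collected from buyers, demand (in seller-price terms) shifts: qd = 98.5 − 4.5(p + 6).
Solving gives q = 65.2 with buyers paying $7.4 and sellers receiving $1.4 (the $6 wedge).
Burden on buyers: $2.4; on sellers: $3.6. (They sum to $6.)

Buyers bear $2.4 per permit; sellers bear $3.6 per permit.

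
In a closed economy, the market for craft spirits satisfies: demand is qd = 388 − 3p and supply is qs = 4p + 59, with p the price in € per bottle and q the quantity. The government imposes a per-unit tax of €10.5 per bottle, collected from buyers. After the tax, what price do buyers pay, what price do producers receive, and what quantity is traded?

Buyers pay €53; producers receive €42.5; quantity = 229.

Before the tax: set 388 − 3p = 4p + 59 → p* = €47, q* = 247.
With the tax collected from buyers, demand (in seller-price terms) shifts: qd = 388 − 3(p + 10.5).
Solving gives q = 229 with buyers paying €53 and producers receiving €42.5 (the €10.5 wedge).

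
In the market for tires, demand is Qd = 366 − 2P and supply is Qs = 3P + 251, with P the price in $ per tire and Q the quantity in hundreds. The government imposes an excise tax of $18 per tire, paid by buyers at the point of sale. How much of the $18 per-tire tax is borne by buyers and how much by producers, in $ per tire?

Buyers bear $10.8 per tire; producers bear $7.2 per tire.

Without the tax, 366 − 2P = 3P + 251 gives 5P = 115, so P* = $23 and Q* = 320.
With the tax collected from buyers, demand (in seller-price terms) shifts: Qd = 366 − 2(P + 18).
New equilibrium: buyers pay $33.8, producers receive $15.8, Q = 298.4. (Wedge: Pb − Ps = 18.)
Burden on buyers: $10.8; on producers: $7.2. (They sum to $18.)
The less price-elastic side of the market bears the larger share of a per-unit tax.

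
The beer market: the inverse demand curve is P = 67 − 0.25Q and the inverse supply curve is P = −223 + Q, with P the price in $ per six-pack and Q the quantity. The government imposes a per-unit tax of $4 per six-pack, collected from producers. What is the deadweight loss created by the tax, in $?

Deadweight loss = $6.4.

Inverting to Q(P) form: Qd = 268 − 4P; Qs = P + 223.
Before the tax: set 268 − 4P = P + 223 → P* = $9, Q* = 232.
With the tax collected from producers, supply shifts: Qs = (P − 4) + 223.
New equilibrium: consumers pay $9.8, producers receive $5.8, Q = 228.8. (Wedge: Pb − Ps = 4.)
Quantity falls by |ΔQ| = |232 − 228.8| = 3.2.
DWL = ½ · t · |ΔQ| = ½ · 4 · 3.2 = $6.4.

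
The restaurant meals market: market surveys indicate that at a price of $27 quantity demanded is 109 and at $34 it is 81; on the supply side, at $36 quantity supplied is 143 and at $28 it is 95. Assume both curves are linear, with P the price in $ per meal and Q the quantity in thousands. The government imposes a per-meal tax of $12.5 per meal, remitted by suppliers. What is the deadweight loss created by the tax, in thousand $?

Deadweight loss = $187.5 thousand.

Demand slope: (81 − 109)/(34 − 27) = -4, so Qd = 217 − 4P.
Supply slope: (95 − 143)/(28 − 36) = 6, so Qs = 6P − 73.
Without the tax, 217 − 4P = 6P − 73 gives 10P = 290, so P* = $29 and Q* = 101.
With the tax collected from suppliers, supply shifts: Qs = 6(P − 12.5) − 73.
New equilibrium: consumers pay $36.5, suppliers receive $24, Q = 71. (Wedge: Pb − Ps = 12.5.)
Quantity falls by |ΔQ| = |101 − 71| = 30.
DWL = ½ · t · |ΔQ| = ½ · 12.5 · 30 = $187.5.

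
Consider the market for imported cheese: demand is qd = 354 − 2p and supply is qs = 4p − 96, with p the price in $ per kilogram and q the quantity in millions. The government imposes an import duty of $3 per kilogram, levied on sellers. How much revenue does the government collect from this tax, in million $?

Without the tax, 354 − 2p = 4p − 96 gives 6p = 450, so p* = $75 and q* = 204.
With the tax collected from sellers, supply shifts: qs = 4(p − 3) − 96.
Solving gives q = 200 with buyers paying $77 and sellers receiving $74 (the $3 wedge).
Revenue = t · Q = 3 · 200 = $600.

Tax revenue = $600 million.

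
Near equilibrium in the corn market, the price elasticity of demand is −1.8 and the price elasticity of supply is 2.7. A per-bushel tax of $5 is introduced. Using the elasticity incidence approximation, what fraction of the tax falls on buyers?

Buyers' share ≈ 0.6.

Incidence ratio: buyers' share ≈ εs / (εs + |εd|) = 2.7 / (2.7 + 1.8) = 0.6.
Supply is the more elastic side, so buyers bear the larger share.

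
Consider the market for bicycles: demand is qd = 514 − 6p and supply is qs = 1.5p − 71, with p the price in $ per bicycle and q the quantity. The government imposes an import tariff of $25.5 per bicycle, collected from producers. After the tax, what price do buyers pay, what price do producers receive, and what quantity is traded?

Buyers pay $83.1; producers receive $57.6; quantity = 15.4.

Before the tax: set 514 − 6p = 1.5p − 71 → p* = $78, q* = 46.
With the tax collected from producers, supply shifts: qs = 1.5(p − 25.5) − 71.
Solving gives q = 15.4 with buyers paying $83.1 and producers receiving $57.6 (the $25.5 wedge).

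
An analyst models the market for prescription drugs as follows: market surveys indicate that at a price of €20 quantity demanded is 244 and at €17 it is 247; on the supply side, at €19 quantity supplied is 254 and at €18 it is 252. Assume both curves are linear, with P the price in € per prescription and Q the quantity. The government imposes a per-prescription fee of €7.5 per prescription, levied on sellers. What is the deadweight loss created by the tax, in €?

Deadweight loss = €18.75.

Demand slope: (247 − 244)/(17 − 20) = -1, so Qd = 264 − P.
Supply slope: (252 − 254)/(18 − 19) = 2, so Qs = 2P + 216.
Before the tax: set 264 − P = 2P + 216 → P* = €16, Q* = 248.
With the tax collected from sellers, supply shifts: Qs = 2(P − 7.5) + 216.
New equilibrium: consumers pay €21, sellers receive €13.5, Q = 243. (Wedge: Pb − Ps = 7.5.)
Quantity falls by |ΔQ| = |248 − 243| = 5.
DWL = ½ · t · |ΔQ| = ½ · 7.5 · 5 = €18.75.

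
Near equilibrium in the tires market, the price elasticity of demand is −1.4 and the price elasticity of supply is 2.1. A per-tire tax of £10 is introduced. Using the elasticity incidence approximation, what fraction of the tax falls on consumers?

Incidence ratio: consumers' share ≈ εs / (εs + |εd|) = 2.1 / (2.1 + 1.4) = 0.6.
Supply is the more elastic side, so consumers bear the larger share.

Consumers' share ≈ 0.6.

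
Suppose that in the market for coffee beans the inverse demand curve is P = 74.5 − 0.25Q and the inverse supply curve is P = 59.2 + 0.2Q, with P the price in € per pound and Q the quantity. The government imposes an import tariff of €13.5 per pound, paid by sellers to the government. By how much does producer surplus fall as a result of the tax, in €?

Producer surplus falls by €114.

Inverting to Q(P) form: Qd = 298 − 4P; Qs = 5P − 296.
Before the tax: set 298 − 4P = 5P − 296 → P* = €66, Q* = 34.
With the tax collected from sellers, supply shifts: Qs = 5(P − 13.5) − 296.
Solving gives Q = 4 with consumers paying €73.5 and sellers receiving €60 (the €13.5 wedge).
ΔPS is the trapezoid between Q = 4 and Q = 34 of height €6: ½ · (34 + 4) · 6 = €114.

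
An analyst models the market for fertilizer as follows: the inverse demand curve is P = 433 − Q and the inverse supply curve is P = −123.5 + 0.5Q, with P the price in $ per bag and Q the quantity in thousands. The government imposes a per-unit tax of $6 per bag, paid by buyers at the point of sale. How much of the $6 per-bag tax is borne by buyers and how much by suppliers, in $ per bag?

Inverting to Q(P) form: Qd = 433 − P; Qs = 2P + 247.
Without the tax, 433 − P = 2P + 247 gives 3P = 186, so P* = $62 and Q* = 371.
With the tax collected from buyers, demand (in seller-price terms) shifts: Qd = 433 − (P + 6).
Solving gives Q = 367 with buyers paying $66 and suppliers receiving $60 (the $6 wedge).
Burden on buyers: $4; on suppliers: $2. (They sum to $6.)
The less price-elastic side of the market bears the larger share of a per-unit tax.

Buyers bear $4 per bag; suppliers bear $2 per bag.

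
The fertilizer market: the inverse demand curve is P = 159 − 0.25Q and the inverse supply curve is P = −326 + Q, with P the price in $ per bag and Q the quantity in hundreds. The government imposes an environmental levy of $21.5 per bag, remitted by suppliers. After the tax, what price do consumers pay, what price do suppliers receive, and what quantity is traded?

Inverting to Q(P) form: Qd = 636 − 4P; Qs = P + 326.
Without the tax, 636 − 4P = P + 326 gives 5P = 310, so P* = $62 and Q* = 388.
With the tax collected from suppliers, supply shifts: Qs = (P − 21.5) + 326.
Solving gives Q = 370.8 with consumers paying $66.3 and suppliers receiving $44.8 (the $21.5 wedge).
The less price-elastic side of the market bears the larger share of a per-unit tax.

Consumers pay $66.3; suppliers receive $44.8; quantity = 370.8.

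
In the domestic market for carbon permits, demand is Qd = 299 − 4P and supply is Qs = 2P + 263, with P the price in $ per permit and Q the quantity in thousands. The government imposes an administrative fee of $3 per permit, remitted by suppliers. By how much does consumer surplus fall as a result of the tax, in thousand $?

Without the tax, 299 − 4P = 2P + 263 gives 6P = 36, so P* = $6 and Q* = 275.
With the tax collected from suppliers, supply shifts: Qs = 2(P − 3) + 263.
Solving gives Q = 271 with buyers paying $7 and suppliers receiving $4 (the $3 wedge).
ΔCS is the trapezoid between Q = 271 and Q = 275 of height $1: ½ · (275 + 271) · 1 = $273.

Consumer surplus falls by $273 thousand.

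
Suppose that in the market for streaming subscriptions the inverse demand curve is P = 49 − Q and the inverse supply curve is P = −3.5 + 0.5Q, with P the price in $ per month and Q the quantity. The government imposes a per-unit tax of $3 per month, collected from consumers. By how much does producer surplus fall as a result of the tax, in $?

Inverting to Q(P) form: Qd = 49 − P; Qs = 2P + 7.
Without the tax, 49 − P = 2P + 7 gives 3P = 42, so P* = $14 and Q* = 35.
With the tax collected from consumers, demand (in seller-price terms) shifts: Qd = 49 − (P + 3).
Solving gives Q = 33 with consumers paying $16 and sellers receiving $13 (the $3 wedge).
ΔPS is the trapezoid between Q = 33 and Q = 35 of height $1: ½ · (35 + 33) · 1 = $34.

Producer surplus falls by $34.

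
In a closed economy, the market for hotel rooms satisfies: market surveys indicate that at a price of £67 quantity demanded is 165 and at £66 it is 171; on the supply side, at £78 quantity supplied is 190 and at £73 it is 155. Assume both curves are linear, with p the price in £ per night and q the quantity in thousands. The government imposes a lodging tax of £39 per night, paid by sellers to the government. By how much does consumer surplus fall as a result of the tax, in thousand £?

Demand slope: (171 − 165)/(66 − 67) = -6, so qd = 567 − 6p.
Supply slope: (155 − 190)/(73 − 78) = 7, so qs = 7p − 356.
Without the tax, 567 − 6p = 7p − 356 gives 13p = 923, so p* = £71 and q* = 141.
With the tax collected from sellers, supply shifts: qs = 7(p − 39) − 356.
Solving gives q = 15 with consumers paying £92 and sellers receiving £53 (the £39 wedge).
ΔCS is the trapezoid between Q = 15 and Q = 141 of height £21: ½ · (141 + 15) · 21 = £1638.

Consumer surplus falls by £1638 thousand.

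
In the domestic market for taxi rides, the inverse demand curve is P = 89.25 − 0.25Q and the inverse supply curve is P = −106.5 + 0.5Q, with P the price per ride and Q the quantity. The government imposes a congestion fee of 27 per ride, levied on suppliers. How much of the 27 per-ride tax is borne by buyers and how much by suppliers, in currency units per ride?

Rewrite in direct form: Qd = 357 − 4P and Qs = 2P + 213.
Without the tax, 357 − 4P = 2P + 213 gives 6P = 144, so P* = 24 and Q* = 261.
With the tax collected from suppliers, supply shifts: Qs = 2(P − 27) + 213.
Solving gives Q = 225 with buyers paying 33 and suppliers receiving 6 (the 27 wedge).
Burden on buyers: 9; on suppliers: 18. (They sum to 27.)

Buyers bear 9 per ride; suppliers bear 18 per ride.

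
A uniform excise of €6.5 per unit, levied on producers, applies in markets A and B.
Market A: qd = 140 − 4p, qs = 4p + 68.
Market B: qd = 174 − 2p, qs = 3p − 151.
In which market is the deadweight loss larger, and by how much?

Market A: pre-tax p* = €9, q* = 104; post-tax q = 91; deadweight loss = €42.25.
Market B: pre-tax p* = €65, q* = 44; post-tax q = 36.2; deadweight loss = €25.35.
Difference: €42.25 vs €25.35 → market A is larger by €16.9.

Market A, by €16.9.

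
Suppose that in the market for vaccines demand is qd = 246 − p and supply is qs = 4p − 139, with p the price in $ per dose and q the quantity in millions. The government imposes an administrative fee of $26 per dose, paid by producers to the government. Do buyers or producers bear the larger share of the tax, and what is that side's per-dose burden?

Without the tax, 246 − p = 4p − 139 gives 5p = 385, so p* = $77 and q* = 169.
With the tax collected from producers, supply shifts: qs = 4(p − 26) − 139.
New equilibrium: buyers pay $97.8, producers receive $71.8, q = 148.2. (Wedge: pb − ps = 26.)
Per-dose burden: buyers $20.8, producers $5.2.
Buyers take the larger share because demand is less price-elastic here (demand slope 1 vs supply slope 4).
The less price-elastic side of the market bears the larger share of a per-unit tax.

Buyers bear the larger share: $20.8 per dose.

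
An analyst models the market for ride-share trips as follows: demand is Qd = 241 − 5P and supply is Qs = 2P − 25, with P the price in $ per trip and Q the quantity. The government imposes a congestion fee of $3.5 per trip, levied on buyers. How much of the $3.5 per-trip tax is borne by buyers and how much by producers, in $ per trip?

Before the tax: set 241 − 5P = 2P − 25 → P* = $38, Q* = 51.
With the tax collected from buyers, demand (in seller-price terms) shifts: Qd = 241 − 5(P + 3.5).
Solving gives Q = 46 with buyers paying $39 and producers receiving $35.5 (the $3.5 wedge).
Burden on buyers: $1; on producers: $2.5. (They sum to $3.5.)

Buyers bear $1 per trip; producers bear $2.5 per trip.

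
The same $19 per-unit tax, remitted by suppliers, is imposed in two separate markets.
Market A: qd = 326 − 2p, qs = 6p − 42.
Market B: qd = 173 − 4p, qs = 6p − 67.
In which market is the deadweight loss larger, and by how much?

Market B, by $162.45.

Market A: pre-tax p* = $46, q* = 234; post-tax q = 205.5; deadweight loss = $270.75.
Market B: pre-tax p* = $24, q* = 77; post-tax q = 31.4; deadweight loss = $433.2.
Difference: $270.75 vs $433.2 → market B is larger by $162.45.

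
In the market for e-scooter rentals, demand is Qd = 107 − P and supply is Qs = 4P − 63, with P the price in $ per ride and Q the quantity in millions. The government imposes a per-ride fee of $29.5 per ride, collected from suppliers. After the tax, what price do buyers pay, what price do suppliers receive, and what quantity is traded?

Before the tax: set 107 − P = 4P − 63 → P* = $34, Q* = 73.
With the tax collected from suppliers, supply shifts: Qs = 4(P − 29.5) − 63.
New equilibrium: buyers pay $57.6, suppliers receive $28.1, Q = 49.4. (Wedge: Pb − Ps = 29.5.)

Buyers pay $57.6; suppliers receive $28.1; quantity = 49.4.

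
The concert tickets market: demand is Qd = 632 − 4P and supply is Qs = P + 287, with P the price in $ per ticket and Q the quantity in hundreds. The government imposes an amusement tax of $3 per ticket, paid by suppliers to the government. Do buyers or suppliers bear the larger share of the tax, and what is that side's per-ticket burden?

Suppliers bear the larger share: $2.4 per ticket.

Without the tax, 632 − 4P = P + 287 gives 5P = 345, so P* = $69 and Q* = 356.
With the tax collected from suppliers, supply shifts: Qs = (P − 3) + 287.
Solving gives Q = 353.6 with buyers paying $69.6 and suppliers receiving $66.6 (the $3 wedge).
Per-ticket burden: buyers $0.6, suppliers $2.4.
Suppliers take the larger share because supply is less price-elastic here (demand slope 4 vs supply slope 1).
The less price-elastic side of the market bears the larger share of a per-unit tax.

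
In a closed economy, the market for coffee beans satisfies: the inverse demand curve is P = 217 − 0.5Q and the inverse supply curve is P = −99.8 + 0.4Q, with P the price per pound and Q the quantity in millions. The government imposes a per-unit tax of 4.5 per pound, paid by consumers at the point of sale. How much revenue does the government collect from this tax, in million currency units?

Inverting to Q(P) form: Qd = 434 − 2P; Qs = 2.5P + 249.5.
Before the tax: set 434 − 2P = 2.5P + 249.5 → P* = 41, Q* = 352.
With the tax collected from consumers, demand (in seller-price terms) shifts: Qd = 434 − 2(P + 4.5).
New equilibrium: consumers pay 43.5, producers receive 39, Q = 347. (Wedge: Pb − Ps = 4.5.)
Revenue = t · Q = 4.5 · 347 = 1561.5.

Tax revenue = 1561.5 million.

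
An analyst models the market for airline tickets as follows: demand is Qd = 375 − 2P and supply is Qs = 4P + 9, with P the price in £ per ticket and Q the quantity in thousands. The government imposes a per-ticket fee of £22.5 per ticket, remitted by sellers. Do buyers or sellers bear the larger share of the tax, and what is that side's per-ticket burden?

Without the tax, 375 − 2P = 4P + 9 gives 6P = 366, so P* = £61 and Q* = 253.
With the tax collected from sellers, supply shifts: Qs = 4(P − 22.5) + 9.
New equilibrium: buyers pay £76, sellers receive £53.5, Q = 223. (Wedge: Pb − Ps = 22.5.)
Per-ticket burden: buyers £15, sellers £7.5.
Buyers take the larger share because demand is less price-elastic here (demand slope 2 vs supply slope 4).

Buyers bear the larger share: £15 per ticket.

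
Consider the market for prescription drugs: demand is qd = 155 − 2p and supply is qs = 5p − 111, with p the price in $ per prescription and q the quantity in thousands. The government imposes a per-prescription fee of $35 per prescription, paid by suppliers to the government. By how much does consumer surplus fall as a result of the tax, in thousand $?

Without the tax, 155 − 2p = 5p − 111 gives 7p = 266, so p* = $38 and q* = 79.
With the tax collected from suppliers, supply shifts: qs = 5(p − 35) − 111.
New equilibrium: buyers pay $63, suppliers receive $28, q = 29. (Wedge: pb − ps = 35.)
ΔCS is the trapezoid between Q = 29 and Q = 79 of height $25: ½ · (79 + 29) · 25 = $1350.

Consumer surplus falls by $1350 thousand.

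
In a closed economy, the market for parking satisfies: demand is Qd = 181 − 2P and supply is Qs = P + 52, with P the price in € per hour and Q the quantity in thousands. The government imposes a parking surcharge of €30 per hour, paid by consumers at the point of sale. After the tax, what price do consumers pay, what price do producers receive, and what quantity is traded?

Consumers pay €53; producers receive €23; quantity = 75.

Before the tax: set 181 − 2P = P + 52 → P* = €43, Q* = 95.
With the tax collected from consumers, demand (in seller-price terms) shifts: Qd = 181 − 2(P + 30).
New equilibrium: consumers pay €53, producers receive €23, Q = 75. (Wedge: Pb − Ps = 30.)
The less price-elastic side of the market bears the larger share of a per-unit tax.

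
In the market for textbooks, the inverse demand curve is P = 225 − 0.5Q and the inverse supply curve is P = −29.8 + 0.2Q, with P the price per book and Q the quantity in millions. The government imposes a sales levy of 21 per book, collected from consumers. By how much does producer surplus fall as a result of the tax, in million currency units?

Inverting to Q(P) form: Qd = 450 − 2P; Qs = 5P + 149.
Without the tax, 450 − 2P = 5P + 149 gives 7P = 301, so P* = 43 and Q* = 364.
With the tax collected from consumers, demand (in seller-price terms) shifts: Qd = 450 − 2(P + 21).
New equilibrium: consumers pay 58, producers receive 37, Q = 334. (Wedge: Pb − Ps = 21.)
ΔPS is the trapezoid between Q = 334 and Q = 364 of height 6: ½ · (364 + 334) · 6 = 2094.

Producer surplus falls by 2094 million.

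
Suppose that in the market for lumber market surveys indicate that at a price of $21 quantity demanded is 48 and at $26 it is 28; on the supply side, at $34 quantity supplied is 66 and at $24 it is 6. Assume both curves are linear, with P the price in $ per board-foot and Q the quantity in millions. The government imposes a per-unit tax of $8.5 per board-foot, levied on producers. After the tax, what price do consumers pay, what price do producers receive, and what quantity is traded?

Consumers pay $32.1; producers receive $23.6; quantity = 3.6.

Demand slope: (28 − 48)/(26 − 21) = -4, so Qd = 132 − 4P.
Supply slope: (6 − 66)/(24 − 34) = 6, so Qs = 6P − 138.
Before the tax: set 132 − 4P = 6P − 138 → P* = $27, Q* = 24.
With the tax collected from producers, supply shifts: Qs = 6(P − 8.5) − 138.
Solving gives Q = 3.6 with consumers paying $32.1 and producers receiving $23.6 (the $8.5 wedge).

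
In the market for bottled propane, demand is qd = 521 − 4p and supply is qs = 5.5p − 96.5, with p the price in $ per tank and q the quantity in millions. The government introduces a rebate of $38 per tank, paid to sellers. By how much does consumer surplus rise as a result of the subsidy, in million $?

Before the subsidy: set 521 − 4p = 5.5p − 96.5 → p* = $65, q* = 261.
With a per-unit subsidy paid to sellers, each receives p + 38 per unit sold, so supply becomes qs = 5.5(p + 38) − 96.5.
New equilibrium: consumers pay $43, sellers receive $81, q = 349. (Wedge: pb − ps = −38.)
ΔCS is the trapezoid between Q = 349 and Q = 261 of height $22: ½ · (261 + 349) · 22 = $6710.

Consumer surplus rises by $6710 million.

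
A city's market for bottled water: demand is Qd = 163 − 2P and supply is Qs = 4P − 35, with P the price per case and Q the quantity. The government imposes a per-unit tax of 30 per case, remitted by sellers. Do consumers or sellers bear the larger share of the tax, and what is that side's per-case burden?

Consumers bear the larger share: 20 per case.

Before the tax: set 163 − 2P = 4P − 35 → P* = 33, Q* = 97.
With the tax collected from sellers, supply shifts: Qs = 4(P − 30) − 35.
New equilibrium: consumers pay 53, sellers receive 23, Q = 57. (Wedge: Pb − Ps = 30.)
Per-case burden: consumers 20, sellers 10.
Consumers take the larger share because demand is less price-elastic here (demand slope 2 vs supply slope 4).
The less price-elastic side of the market bears the larger share of a per-unit tax.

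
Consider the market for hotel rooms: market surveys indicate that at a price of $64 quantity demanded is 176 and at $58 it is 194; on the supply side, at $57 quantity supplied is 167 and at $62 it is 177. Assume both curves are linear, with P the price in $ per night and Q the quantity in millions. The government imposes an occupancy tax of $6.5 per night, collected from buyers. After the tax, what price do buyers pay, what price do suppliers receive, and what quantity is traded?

Buyers pay $65.6; suppliers receive $59.1; quantity = 171.2.

Demand slope: (194 − 176)/(58 − 64) = -3, so Qd = 368 − 3P.
Supply slope: (177 − 167)/(62 − 57) = 2, so Qs = 2P + 53.
Before the tax: set 368 − 3P = 2P + 53 → P* = $63, Q* = 179.
With the tax collected from buyers, demand (in seller-price terms) shifts: Qd = 368 − 3(P + 6.5).
New equilibrium: buyers pay $65.6, suppliers receive $59.1, Q = 171.2. (Wedge: Pb − Ps = 6.5.)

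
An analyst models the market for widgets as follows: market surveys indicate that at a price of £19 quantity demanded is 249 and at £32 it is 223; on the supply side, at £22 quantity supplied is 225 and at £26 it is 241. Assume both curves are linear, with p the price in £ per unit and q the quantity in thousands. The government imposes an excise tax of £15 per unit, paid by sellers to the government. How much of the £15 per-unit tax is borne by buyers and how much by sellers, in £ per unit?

Buyers bear £10 per unit; sellers bear £5 per unit.

Demand slope: (223 − 249)/(32 − 19) = -2, so qd = 287 − 2p.
Supply slope: (241 − 225)/(26 − 22) = 4, so qs = 4p + 137.
Before the tax: set 287 − 2p = 4p + 137 → p* = £25, q* = 237.
With the tax collected from sellers, supply shifts: qs = 4(p − 15) + 137.
New equilibrium: buyers pay £35, sellers receive £20, q = 217. (Wedge: pb − ps = 15.)
Burden on buyers: £10; on sellers: £5. (They sum to £15.)
The less price-elastic side of the market bears the larger share of a per-unit tax.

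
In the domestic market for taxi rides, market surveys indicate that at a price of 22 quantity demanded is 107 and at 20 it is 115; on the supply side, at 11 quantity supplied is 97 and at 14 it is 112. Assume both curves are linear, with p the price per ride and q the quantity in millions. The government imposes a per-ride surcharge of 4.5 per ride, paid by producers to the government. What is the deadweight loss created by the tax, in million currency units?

Deadweight loss = 22.5 million.

Demand slope: (115 − 107)/(20 − 22) = -4, so qd = 195 − 4p.
Supply slope: (112 − 97)/(14 − 11) = 5, so qs = 5p + 42.
Before the tax: set 195 − 4p = 5p + 42 → p* = 17, q* = 127.
With the tax collected from producers, supply shifts: qs = 5(p − 4.5) + 42.
New equilibrium: consumers pay 19.5, producers receive 15, q = 117. (Wedge: pb − ps = 4.5.)
Quantity falls by |ΔQ| = |127 − 117| = 10.
DWL = ½ · t · |ΔQ| = ½ · 4.5 · 10 = 22.5.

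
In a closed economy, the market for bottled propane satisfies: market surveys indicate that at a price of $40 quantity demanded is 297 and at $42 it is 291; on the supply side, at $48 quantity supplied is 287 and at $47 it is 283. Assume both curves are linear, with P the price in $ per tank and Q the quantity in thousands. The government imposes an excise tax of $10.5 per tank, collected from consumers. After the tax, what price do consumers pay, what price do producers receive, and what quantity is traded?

Consumers pay $52; producers receive $41.5; quantity = 261.

Demand slope: (291 − 297)/(42 − 40) = -3, so Qd = 417 − 3P.
Supply slope: (283 − 287)/(47 − 48) = 4, so Qs = 4P + 95.
Without the tax, 417 − 3P = 4P + 95 gives 7P = 322, so P* = $46 and Q* = 279.
With the tax collected from consumers, demand (in seller-price terms) shifts: Qd = 417 − 3(P + 10.5).
New equilibrium: consumers pay $52, producers receive $41.5, Q = 261. (Wedge: Pb − Ps = 10.5.)
The less price-elastic side of the market bears the larger share of a per-unit tax.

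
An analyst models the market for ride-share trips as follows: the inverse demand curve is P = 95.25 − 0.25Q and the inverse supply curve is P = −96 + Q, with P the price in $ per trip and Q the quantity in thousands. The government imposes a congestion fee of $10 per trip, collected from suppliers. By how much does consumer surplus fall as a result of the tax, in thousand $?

Consumer surplus falls by $298 thousand.

Rewrite in direct form: Qd = 381 − 4P and Qs = P + 96.
Before the tax: set 381 − 4P = P + 96 → P* = $57, Q* = 153.
With the tax collected from suppliers, supply shifts: Qs = (P − 10) + 96.
New equilibrium: consumers pay $59, suppliers receive $49, Q = 145. (Wedge: Pb − Ps = 10.)
ΔCS is the trapezoid between Q = 145 and Q = 153 of height $2: ½ · (153 + 145) · 2 = $298.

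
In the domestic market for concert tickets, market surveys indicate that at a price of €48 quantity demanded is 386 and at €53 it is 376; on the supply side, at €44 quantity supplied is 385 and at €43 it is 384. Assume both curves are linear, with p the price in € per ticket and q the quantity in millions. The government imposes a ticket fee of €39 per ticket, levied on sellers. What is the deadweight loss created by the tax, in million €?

Demand slope: (376 − 386)/(53 − 48) = -2, so qd = 482 − 2p.
Supply slope: (384 − 385)/(43 − 44) = 1, so qs = p + 341.
Without the tax, 482 − 2p = p + 341 gives 3p = 141, so p* = €47 and q* = 388.
With the tax collected from sellers, supply shifts: qs = (p − 39) + 341.
Solving gives q = 362 with buyers paying €60 and sellers receiving €21 (the €39 wedge).
Quantity falls by |ΔQ| = |388 − 362| = 26.
DWL = ½ · t · |ΔQ| = ½ · 39 · 26 = €507.

Deadweight loss = €507 million.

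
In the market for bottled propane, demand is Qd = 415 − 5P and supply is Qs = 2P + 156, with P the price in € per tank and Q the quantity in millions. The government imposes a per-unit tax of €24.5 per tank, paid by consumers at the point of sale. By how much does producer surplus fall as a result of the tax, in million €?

Before the tax: set 415 − 5P = 2P + 156 → P* = €37, Q* = 230.
With the tax collected from consumers, demand (in seller-price terms) shifts: Qd = 415 − 5(P + 24.5).
Solving gives Q = 195 with consumers paying €44 and sellers receiving €19.5 (the €24.5 wedge).
ΔPS is the trapezoid between Q = 195 and Q = 230 of height €17.5: ½ · (230 + 195) · 17.5 = €3718.75.

Producer surplus falls by €3718.75 million.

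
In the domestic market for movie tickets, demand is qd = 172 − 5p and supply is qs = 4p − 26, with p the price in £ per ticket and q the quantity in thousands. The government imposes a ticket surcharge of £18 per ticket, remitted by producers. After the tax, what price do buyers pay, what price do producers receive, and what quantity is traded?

Buyers pay £30; producers receive £12; quantity = 22.

Before the tax: set 172 − 5p = 4p − 26 → p* = £22, q* = 62.
With the tax collected from producers, supply shifts: qs = 4(p − 18) − 26.
Solving gives q = 22 with buyers paying £30 and producers receiving £12 (the £18 wedge).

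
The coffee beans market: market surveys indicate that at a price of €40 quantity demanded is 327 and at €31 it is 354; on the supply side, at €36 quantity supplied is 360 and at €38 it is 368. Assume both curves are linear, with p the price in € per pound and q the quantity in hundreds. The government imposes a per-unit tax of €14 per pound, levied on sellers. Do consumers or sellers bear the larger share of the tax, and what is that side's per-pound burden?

Demand slope: (354 − 327)/(31 − 40) = -3, so qd = 447 − 3p.
Supply slope: (368 − 360)/(38 − 36) = 4, so qs = 4p + 216.
Without the tax, 447 − 3p = 4p + 216 gives 7p = 231, so p* = €33 and q* = 348.
With the tax collected from sellers, supply shifts: qs = 4(p − 14) + 216.
New equilibrium: consumers pay €41, sellers receive €27, q = 324. (Wedge: pb − ps = 14.)
Per-pound burden: consumers €8, sellers €6.
Consumers take the larger share because demand is less price-elastic here (demand slope 3 vs supply slope 4).
The less price-elastic side of the market bears the larger share of a per-unit tax.

Consumers bear the larger share: €8 per pound.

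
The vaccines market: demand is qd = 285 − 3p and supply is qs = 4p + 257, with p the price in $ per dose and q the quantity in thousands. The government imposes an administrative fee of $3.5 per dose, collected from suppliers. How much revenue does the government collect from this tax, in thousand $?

Without the tax, 285 − 3p = 4p + 257 gives 7p = 28, so p* = $4 and q* = 273.
With the tax collected from suppliers, supply shifts: qs = 4(p − 3.5) + 257.
Solving gives q = 267 with buyers paying $6 and suppliers receiving $2.5 (the $3.5 wedge).
Revenue = t · Q = 3.5 · 267 = $934.5.

Tax revenue = $934.5 thousand.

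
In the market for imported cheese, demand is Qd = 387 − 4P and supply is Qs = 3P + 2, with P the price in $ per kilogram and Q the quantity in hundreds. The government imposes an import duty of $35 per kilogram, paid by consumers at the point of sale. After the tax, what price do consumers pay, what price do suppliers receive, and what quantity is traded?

Without the tax, 387 − 4P = 3P + 2 gives 7P = 385, so P* = $55 and Q* = 167.
With the tax collected from consumers, demand (in seller-price terms) shifts: Qd = 387 − 4(P + 35).
New equilibrium: consumers pay $70, suppliers receive $35, Q = 107. (Wedge: Pb − Ps = 35.)
The less price-elastic side of the market bears the larger share of a per-unit tax.

Consumers pay $70; suppliers receive $35; quantity = 107.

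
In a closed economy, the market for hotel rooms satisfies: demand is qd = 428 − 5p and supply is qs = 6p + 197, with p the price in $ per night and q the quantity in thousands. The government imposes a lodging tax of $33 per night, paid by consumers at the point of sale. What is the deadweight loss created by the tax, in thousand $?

Deadweight loss = $1485 thousand.

Before the tax: set 428 − 5p = 6p + 197 → p* = $21, q* = 323.
With the tax collected from consumers, demand (in seller-price terms) shifts: qd = 428 − 5(p + 33).
New equilibrium: consumers pay $39, producers receive $6, q = 233. (Wedge: pb − ps = 33.)
Quantity falls by |ΔQ| = |323 − 233| = 90.
DWL = ½ · t · |ΔQ| = ½ · 33 · 90 = $1485.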